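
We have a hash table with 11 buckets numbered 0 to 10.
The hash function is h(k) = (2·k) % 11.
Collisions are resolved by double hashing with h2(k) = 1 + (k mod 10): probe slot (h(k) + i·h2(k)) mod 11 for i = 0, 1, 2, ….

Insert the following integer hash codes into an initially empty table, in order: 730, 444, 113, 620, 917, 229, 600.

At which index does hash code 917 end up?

5

730 hashes to 8; slot 8 is free => place at 8.
444 hashes to 8, h2=5; 8 taken => place at 2.
113 hashes to 6; slot 6 is free => place at 6.
620 hashes to 8, h2=1; 8 taken => place at 9.
917 hashes to 8, h2=8; 8 taken => place at 5.
229 hashes to 7; slot 7 is free => place at 7.
600 hashes to 1; slot 1 is free => place at 1.
Table: [_, 600, 444, _, _, 917, 113, 229, 730, 620, _]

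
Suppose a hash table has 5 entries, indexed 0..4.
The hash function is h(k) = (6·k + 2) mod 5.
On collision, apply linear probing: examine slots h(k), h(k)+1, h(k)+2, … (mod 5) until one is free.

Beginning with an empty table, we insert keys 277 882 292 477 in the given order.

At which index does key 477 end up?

277: h=4 → slot 4
882: h=4, probe 4,0 → slot 0
292: h=4, probe 4,0,1 → slot 1
477: h=4, probe 4,0,1,2 → slot 2
Table: [882, 292, 477, ., 277]

2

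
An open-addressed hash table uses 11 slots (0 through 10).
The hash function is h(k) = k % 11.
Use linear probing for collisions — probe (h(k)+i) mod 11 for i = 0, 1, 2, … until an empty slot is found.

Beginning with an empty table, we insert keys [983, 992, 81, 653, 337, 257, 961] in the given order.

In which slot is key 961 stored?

Insert 983: h=4, slot 4 empty => index 4.
Insert 992: h=2, slot 2 empty => index 2.
Insert 81: h=4, slot 4 occupied => index 5.
Insert 653: h=4, slots 4,5 occupied => index 6.
Insert 337: h=7, slot 7 empty => index 7.
Insert 257: h=4, slots 4,5,6,7 occupied => index 8.
Insert 961: h=4, slots 4,5,6,7,8 occupied => index 9.
Table: [∅, ∅, 992, ∅, 983, 81, 653, 337, 257, 961, ∅]

9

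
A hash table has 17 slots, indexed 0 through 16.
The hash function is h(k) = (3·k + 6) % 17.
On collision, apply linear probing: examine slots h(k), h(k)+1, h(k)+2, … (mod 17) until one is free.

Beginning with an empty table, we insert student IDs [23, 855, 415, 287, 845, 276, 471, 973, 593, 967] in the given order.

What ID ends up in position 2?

973

23: h=7 → slot 7
855: h=4 → slot 4
415: h=10 → slot 10
287: h=0 → slot 0
845: h=8 → slot 8
276: h=1 → slot 1
471: h=8, probe 8,9 → slot 9
973: h=1, probe 1,2 → slot 2
593: h=0, probe 0,1,2,3 → slot 3
967: h=0, probe 0,1,2,3,4,5 → slot 5
Table: [287, 276, 973, 593, 855, 967, ∅, 23, 845, 471, 415, ∅, ∅, ∅, ∅, ∅, ∅]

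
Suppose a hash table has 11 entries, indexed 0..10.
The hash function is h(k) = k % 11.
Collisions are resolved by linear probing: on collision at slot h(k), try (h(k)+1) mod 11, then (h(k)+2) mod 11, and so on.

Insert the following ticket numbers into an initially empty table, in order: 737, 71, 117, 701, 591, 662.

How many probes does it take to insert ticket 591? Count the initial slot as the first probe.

737: h=0 -> slot 0
71: h=5 -> slot 5
117: h=7 -> slot 7
701: h=8 -> slot 8
591: h=8, probe 8,9 -> slot 9
662: h=2 -> slot 2
Table: [737, ., 662, ., ., 71, ., 117, 701, 591, .]

2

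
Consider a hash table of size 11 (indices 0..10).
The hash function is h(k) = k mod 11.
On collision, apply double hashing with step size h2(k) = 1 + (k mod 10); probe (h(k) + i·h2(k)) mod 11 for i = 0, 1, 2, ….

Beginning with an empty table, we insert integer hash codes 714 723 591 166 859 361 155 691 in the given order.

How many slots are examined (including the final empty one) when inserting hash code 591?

3

Insert 714: h=10, slot 10 empty → index 10.
Insert 723: h=8, slot 8 empty → index 8.
Insert 591: h=8, h2=2, slots 8,10 occupied → index 1.
Insert 166: h=1, h2=7, slots 1,8 occupied → index 4.
Insert 859: h=1, h2=10, slot 1 occupied → index 0.
Insert 361: h=9, slot 9 empty → index 9.
Insert 155: h=1, h2=6, slot 1 occupied → index 7.
Insert 691: h=9, h2=2, slots 9,0 occupied → index 2.
Table: [859, 591, 691, _, 166, _, _, 155, 723, 361, 714]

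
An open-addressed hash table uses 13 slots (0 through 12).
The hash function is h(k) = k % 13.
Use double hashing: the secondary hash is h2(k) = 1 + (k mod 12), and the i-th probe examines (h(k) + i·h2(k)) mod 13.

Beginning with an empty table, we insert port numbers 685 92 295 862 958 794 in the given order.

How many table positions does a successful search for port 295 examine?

685 hashes to 9; slot 9 is free -> place at 9.
92 hashes to 1; slot 1 is free -> place at 1.
295 hashes to 9, h2=8; 9 taken -> place at 4.
862 hashes to 4, h2=11; 4 taken -> place at 2.
958 hashes to 9, h2=11; 9 taken -> place at 7.
794 hashes to 1, h2=3; 1,4,7 taken -> place at 10.
Table: [∅, 92, 862, ∅, 295, ∅, ∅, 958, ∅, 685, 794, ∅, ∅]
Lookup 295: h=9, h2=8, probe 9,4 → found at 4.

2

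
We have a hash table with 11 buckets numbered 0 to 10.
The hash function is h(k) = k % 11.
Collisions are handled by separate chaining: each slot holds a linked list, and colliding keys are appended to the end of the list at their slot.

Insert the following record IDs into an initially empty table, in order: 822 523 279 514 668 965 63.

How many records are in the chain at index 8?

5

822 -> bucket 8
523 -> bucket 6
279 -> bucket 4
514 -> bucket 8 (collision)
668 -> bucket 8 (collision)
965 -> bucket 8 (collision)
63 -> bucket 8 (collision)
Final buckets:
0: ∅
1: ∅
2: ∅
3: ∅
4: 279
5: ∅
6: 523
7: ∅
8: 822 -> 514 -> 668 -> 965 -> 63
9: ∅
10: ∅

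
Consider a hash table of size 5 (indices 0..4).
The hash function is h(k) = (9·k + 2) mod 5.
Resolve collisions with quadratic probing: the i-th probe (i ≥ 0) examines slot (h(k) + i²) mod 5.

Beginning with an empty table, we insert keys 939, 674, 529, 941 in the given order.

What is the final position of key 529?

939: h=3 -> slot 3
674: h=3, probe 3,4 -> slot 4
529: h=3, probe 3,4,2 -> slot 2
941: h=1 -> slot 1
Table: [∅, 941, 529, 939, 674]

2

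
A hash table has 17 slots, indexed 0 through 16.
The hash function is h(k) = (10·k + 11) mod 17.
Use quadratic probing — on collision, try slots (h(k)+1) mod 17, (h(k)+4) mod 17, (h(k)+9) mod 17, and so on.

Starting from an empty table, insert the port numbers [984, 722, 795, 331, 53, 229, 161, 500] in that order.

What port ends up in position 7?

984: h=8 => slot 8
722: h=6 => slot 6
795: h=5 => slot 5
331: h=6, probe 6,7 => slot 7
53: h=14 => slot 14
229: h=6, probe 6,7,10 => slot 10
161: h=6, probe 6,7,10,15 => slot 15
500: h=13 => slot 13
Table: [., ., ., ., ., 795, 722, 331, 984, ., 229, ., ., 500, 53, 161, .]

331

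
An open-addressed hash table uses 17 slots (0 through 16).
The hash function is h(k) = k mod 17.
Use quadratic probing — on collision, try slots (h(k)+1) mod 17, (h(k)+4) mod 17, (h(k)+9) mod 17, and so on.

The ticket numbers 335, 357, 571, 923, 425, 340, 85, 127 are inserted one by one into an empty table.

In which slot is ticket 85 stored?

335 hashes to 12; slot 12 is free -> place at 12.
357 hashes to 0; slot 0 is free -> place at 0.
571 hashes to 10; slot 10 is free -> place at 10.
923 hashes to 5; slot 5 is free -> place at 5.
425 hashes to 0; 0 taken -> place at 1.
340 hashes to 0; 0,1 taken -> place at 4.
85 hashes to 0; 0,1,4 taken -> place at 9.
127 hashes to 8; slot 8 is free -> place at 8.
Table: [357, 425, —, —, 340, 923, —, —, 127, 85, 571, —, 335, —, —, —, —]

9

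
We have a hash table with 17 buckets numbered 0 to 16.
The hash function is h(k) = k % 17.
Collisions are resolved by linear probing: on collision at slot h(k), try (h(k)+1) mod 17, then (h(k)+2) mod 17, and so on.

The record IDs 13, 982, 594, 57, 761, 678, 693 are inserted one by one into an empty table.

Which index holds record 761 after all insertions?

Insert 13: h=13, slot 13 empty -> index 13.
Insert 982: h=13, slot 13 occupied -> index 14.
Insert 594: h=16, slot 16 empty -> index 16.
Insert 57: h=6, slot 6 empty -> index 6.
Insert 761: h=13, slots 13,14 occupied -> index 15.
Insert 678: h=15, slots 15,16 occupied -> index 0.
Insert 693: h=13, slots 13,14,15,16,0 occupied -> index 1.
Table: [678, 693, _, _, _, _, 57, _, _, _, _, _, _, 13, 982, 761, 594]

15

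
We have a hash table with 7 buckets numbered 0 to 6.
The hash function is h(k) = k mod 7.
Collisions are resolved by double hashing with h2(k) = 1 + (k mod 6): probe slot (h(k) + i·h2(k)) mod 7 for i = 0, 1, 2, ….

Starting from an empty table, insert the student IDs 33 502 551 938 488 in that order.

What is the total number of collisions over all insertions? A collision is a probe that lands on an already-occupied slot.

3

33 hashes to 5; slot 5 is free => place at 5.
502 hashes to 5, h2=5; 5 taken => place at 3.
551 hashes to 5, h2=6; 5 taken => place at 4.
938 hashes to 0; slot 0 is free => place at 0.
488 hashes to 5, h2=3; 5 taken => place at 1.
Table: [938, 488, _, 502, 551, 33, _]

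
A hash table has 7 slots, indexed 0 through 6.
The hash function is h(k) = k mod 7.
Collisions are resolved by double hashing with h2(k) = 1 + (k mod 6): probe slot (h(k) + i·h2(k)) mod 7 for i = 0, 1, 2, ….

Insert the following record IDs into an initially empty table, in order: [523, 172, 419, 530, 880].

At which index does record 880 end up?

523 hashes to 5; slot 5 is free => place at 5.
172 hashes to 4; slot 4 is free => place at 4.
419 hashes to 6; slot 6 is free => place at 6.
530 hashes to 5, h2=3; 5 taken => place at 1.
880 hashes to 5, h2=5; 5 taken => place at 3.
Table: [—, 530, —, 880, 172, 523, 419]

3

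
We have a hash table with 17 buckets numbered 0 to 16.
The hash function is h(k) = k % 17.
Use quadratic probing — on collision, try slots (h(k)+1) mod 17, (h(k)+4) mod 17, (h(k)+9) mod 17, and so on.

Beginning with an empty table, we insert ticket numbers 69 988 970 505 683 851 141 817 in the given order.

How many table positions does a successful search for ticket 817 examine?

Insert 69: h=1, slot 1 empty => index 1.
Insert 988: h=2, slot 2 empty => index 2.
Insert 970: h=1, slots 1,2 occupied => index 5.
Insert 505: h=12, slot 12 empty => index 12.
Insert 683: h=3, slot 3 empty => index 3.
Insert 851: h=1, slots 1,2,5 occupied => index 10.
Insert 141: h=5, slot 5 occupied => index 6.
Insert 817: h=1, slots 1,2,5,10 occupied => index 0.
Table: [817, 69, 988, 683, ∅, 970, 141, ∅, ∅, ∅, 851, ∅, 505, ∅, ∅, ∅, ∅]
Lookup 817: h=1, probe 1,2,5,10,0 → found at 0.

5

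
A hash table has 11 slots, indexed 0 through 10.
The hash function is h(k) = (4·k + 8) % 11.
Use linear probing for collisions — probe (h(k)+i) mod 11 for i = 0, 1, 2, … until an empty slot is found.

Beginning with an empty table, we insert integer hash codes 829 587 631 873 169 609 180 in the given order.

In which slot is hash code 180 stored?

829: h=2 => slot 2
587: h=2, probe 2,3 => slot 3
631: h=2, probe 2,3,4 => slot 4
873: h=2, probe 2,3,4,5 => slot 5
169: h=2, probe 2,3,4,5,6 => slot 6
609: h=2, probe 2,3,4,5,6,7 => slot 7
180: h=2, probe 2,3,4,5,6,7,8 => slot 8
Table: [∅, ∅, 829, 587, 631, 873, 169, 609, 180, ∅, ∅]

8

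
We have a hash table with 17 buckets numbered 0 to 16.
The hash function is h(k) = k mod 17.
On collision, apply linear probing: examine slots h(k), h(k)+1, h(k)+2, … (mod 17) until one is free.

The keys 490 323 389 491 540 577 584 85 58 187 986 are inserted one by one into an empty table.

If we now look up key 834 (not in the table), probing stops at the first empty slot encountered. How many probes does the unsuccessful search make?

490 hashes to 14; slot 14 is free -> place at 14.
323 hashes to 0; slot 0 is free -> place at 0.
389 hashes to 15; slot 15 is free -> place at 15.
491 hashes to 15; 15 taken -> place at 16.
540 hashes to 13; slot 13 is free -> place at 13.
577 hashes to 16; 16,0 taken -> place at 1.
584 hashes to 6; slot 6 is free -> place at 6.
85 hashes to 0; 0,1 taken -> place at 2.
58 hashes to 7; slot 7 is free -> place at 7.
187 hashes to 0; 0,1,2 taken -> place at 3.
986 hashes to 0; 0,1,2,3 taken -> place at 4.
Table: [323, 577, 85, 187, 986, ., 584, 58, ., ., ., ., ., 540, 490, 389, 491]
Lookup 834: h=1, probe 1,2,3,4,5 → slot 5 empty, not found.

5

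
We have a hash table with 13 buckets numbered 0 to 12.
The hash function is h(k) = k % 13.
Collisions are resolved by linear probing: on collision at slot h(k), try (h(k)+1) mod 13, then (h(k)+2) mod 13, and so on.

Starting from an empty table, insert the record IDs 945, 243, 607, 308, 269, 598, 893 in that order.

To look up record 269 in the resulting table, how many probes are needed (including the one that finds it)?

945: h=9 → slot 9
243: h=9, probe 9,10 → slot 10
607: h=9, probe 9,10,11 → slot 11
308: h=9, probe 9,10,11,12 → slot 12
269: h=9, probe 9,10,11,12,0 → slot 0
598: h=0, probe 0,1 → slot 1
893: h=9, probe 9,10,11,12,0,1,2 → slot 2
Table: [269, 598, 893, _, _, _, _, _, _, 945, 243, 607, 308]
Lookup 269: h=9, probe 9,10,11,12,0 → found at 0.

5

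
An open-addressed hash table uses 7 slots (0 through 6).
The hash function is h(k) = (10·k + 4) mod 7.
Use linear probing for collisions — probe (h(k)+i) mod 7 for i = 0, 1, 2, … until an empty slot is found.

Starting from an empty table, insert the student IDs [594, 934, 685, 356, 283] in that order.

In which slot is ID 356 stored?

3

594 hashes to 1; slot 1 is free -> place at 1.
934 hashes to 6; slot 6 is free -> place at 6.
685 hashes to 1; 1 taken -> place at 2.
356 hashes to 1; 1,2 taken -> place at 3.
283 hashes to 6; 6 taken -> place at 0.
Table: [283, 594, 685, 356, ∅, ∅, 934]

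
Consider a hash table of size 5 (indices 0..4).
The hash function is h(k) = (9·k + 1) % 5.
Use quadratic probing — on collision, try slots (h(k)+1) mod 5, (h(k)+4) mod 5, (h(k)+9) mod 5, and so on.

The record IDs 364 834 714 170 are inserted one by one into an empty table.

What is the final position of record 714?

364 hashes to 2; slot 2 is free -> place at 2.
834 hashes to 2; 2 taken -> place at 3.
714 hashes to 2; 2,3 taken -> place at 1.
170 hashes to 1; 1,2 taken -> place at 0.
Table: [170, 714, 364, 834, _]

1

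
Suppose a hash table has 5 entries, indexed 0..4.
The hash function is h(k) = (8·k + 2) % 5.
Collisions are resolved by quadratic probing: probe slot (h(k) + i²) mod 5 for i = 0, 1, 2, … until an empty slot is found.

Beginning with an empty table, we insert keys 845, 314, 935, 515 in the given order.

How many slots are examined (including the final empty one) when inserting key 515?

3

Insert 845: h=2, slot 2 empty → index 2.
Insert 314: h=4, slot 4 empty → index 4.
Insert 935: h=2, slot 2 occupied → index 3.
Insert 515: h=2, slots 2,3 occupied → index 1.
Table: [—, 515, 845, 935, 314]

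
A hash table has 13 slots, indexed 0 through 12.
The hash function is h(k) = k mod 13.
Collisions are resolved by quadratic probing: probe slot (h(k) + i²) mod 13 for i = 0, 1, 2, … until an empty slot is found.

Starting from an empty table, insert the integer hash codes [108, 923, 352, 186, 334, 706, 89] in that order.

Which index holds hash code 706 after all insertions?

8

Insert 108: h=4, slot 4 empty -> index 4.
Insert 923: h=0, slot 0 empty -> index 0.
Insert 352: h=1, slot 1 empty -> index 1.
Insert 186: h=4, slot 4 occupied -> index 5.
Insert 334: h=9, slot 9 empty -> index 9.
Insert 706: h=4, slots 4,5 occupied -> index 8.
Insert 89: h=11, slot 11 empty -> index 11.
Table: [923, 352, ∅, ∅, 108, 186, ∅, ∅, 706, 334, ∅, 89, ∅]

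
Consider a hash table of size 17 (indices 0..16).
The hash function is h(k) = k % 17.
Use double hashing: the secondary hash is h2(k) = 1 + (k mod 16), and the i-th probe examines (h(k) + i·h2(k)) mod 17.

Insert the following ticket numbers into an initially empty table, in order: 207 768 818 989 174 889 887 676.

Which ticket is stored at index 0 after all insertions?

207: h=3 => slot 3
768: h=3, h2=1, probe 3,4 => slot 4
818: h=2 => slot 2
989: h=3, h2=14, probe 3,0 => slot 0
174: h=4, h2=15, probe 4,2,0,15 => slot 15
889: h=5 => slot 5
887: h=3, h2=8, probe 3,11 => slot 11
676: h=13 => slot 13
Table: [989, _, 818, 207, 768, 889, _, _, _, _, _, 887, _, 676, _, 174, _]

989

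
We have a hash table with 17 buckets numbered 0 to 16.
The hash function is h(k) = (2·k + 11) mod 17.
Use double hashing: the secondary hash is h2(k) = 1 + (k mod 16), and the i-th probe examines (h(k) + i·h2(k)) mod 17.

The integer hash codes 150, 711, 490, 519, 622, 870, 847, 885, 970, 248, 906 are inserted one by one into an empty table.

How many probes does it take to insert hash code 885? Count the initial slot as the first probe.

2

150 hashes to 5; slot 5 is free => place at 5.
711 hashes to 5, h2=8; 5 taken => place at 13.
490 hashes to 5, h2=11; 5 taken => place at 16.
519 hashes to 12; slot 12 is free => place at 12.
622 hashes to 14; slot 14 is free => place at 14.
870 hashes to 0; slot 0 is free => place at 0.
847 hashes to 5, h2=16; 5 taken => place at 4.
885 hashes to 13, h2=6; 13 taken => place at 2.
970 hashes to 13, h2=11; 13 taken => place at 7.
248 hashes to 14, h2=9; 14 taken => place at 6.
906 hashes to 4, h2=11; 4 taken => place at 15.
Table: [870, ∅, 885, ∅, 847, 150, 248, 970, ∅, ∅, ∅, ∅, 519, 711, 622, 906, 490]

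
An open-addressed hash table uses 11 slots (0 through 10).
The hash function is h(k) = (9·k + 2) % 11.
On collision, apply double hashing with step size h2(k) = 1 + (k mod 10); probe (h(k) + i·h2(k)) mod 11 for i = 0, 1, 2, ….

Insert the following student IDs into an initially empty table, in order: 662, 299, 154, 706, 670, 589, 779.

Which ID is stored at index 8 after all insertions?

662 hashes to 9; slot 9 is free => place at 9.
299 hashes to 9, h2=10; 9 taken => place at 8.
154 hashes to 2; slot 2 is free => place at 2.
706 hashes to 9, h2=7; 9 taken => place at 5.
670 hashes to 4; slot 4 is free => place at 4.
589 hashes to 1; slot 1 is free => place at 1.
779 hashes to 6; slot 6 is free => place at 6.
Table: [—, 589, 154, —, 670, 706, 779, —, 299, 662, —]

299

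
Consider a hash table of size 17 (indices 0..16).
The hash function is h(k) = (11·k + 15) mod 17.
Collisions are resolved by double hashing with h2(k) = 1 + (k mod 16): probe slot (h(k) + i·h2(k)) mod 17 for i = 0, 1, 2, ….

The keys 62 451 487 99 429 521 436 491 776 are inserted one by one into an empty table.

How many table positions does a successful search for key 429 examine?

62 hashes to 0; slot 0 is free → place at 0.
451 hashes to 12; slot 12 is free → place at 12.
487 hashes to 0, h2=8; 0 taken → place at 8.
99 hashes to 16; slot 16 is free → place at 16.
429 hashes to 8, h2=14; 8 taken → place at 5.
521 hashes to 0, h2=10; 0 taken → place at 10.
436 hashes to 0, h2=5; 0,5,10 taken → place at 15.
491 hashes to 10, h2=12; 10,5,0,12 taken → place at 7.
776 hashes to 0, h2=9; 0 taken → place at 9.
Table: [62, —, —, —, —, 429, —, 491, 487, 776, 521, —, 451, —, —, 436, 99]
Lookup 429: h=8, h2=14, probe 8,5 → found at 5.

2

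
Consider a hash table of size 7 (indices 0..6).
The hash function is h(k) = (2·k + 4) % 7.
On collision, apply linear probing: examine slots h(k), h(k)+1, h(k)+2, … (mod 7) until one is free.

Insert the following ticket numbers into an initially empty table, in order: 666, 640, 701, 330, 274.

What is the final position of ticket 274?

666: h=6 => slot 6
640: h=3 => slot 3
701: h=6, probe 6,0 => slot 0
330: h=6, probe 6,0,1 => slot 1
274: h=6, probe 6,0,1,2 => slot 2
Table: [701, 330, 274, 640, _, _, 666]

2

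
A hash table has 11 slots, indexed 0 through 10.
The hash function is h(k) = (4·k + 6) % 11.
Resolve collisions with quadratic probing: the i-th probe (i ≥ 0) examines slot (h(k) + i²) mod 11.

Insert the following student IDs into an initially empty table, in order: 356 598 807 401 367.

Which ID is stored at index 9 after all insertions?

356 hashes to 0; slot 0 is free -> place at 0.
598 hashes to 0; 0 taken -> place at 1.
807 hashes to 0; 0,1 taken -> place at 4.
401 hashes to 4; 4 taken -> place at 5.
367 hashes to 0; 0,1,4 taken -> place at 9.
Table: [356, 598, —, —, 807, 401, —, —, —, 367, —]

367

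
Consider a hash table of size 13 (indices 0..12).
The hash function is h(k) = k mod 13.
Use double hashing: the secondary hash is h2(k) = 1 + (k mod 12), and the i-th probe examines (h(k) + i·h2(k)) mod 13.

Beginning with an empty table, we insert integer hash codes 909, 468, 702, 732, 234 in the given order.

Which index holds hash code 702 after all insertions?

909 hashes to 12; slot 12 is free → place at 12.
468 hashes to 0; slot 0 is free → place at 0.
702 hashes to 0, h2=7; 0 taken → place at 7.
732 hashes to 4; slot 4 is free → place at 4.
234 hashes to 0, h2=7; 0,7 taken → place at 1.
Table: [468, 234, —, —, 732, —, —, 702, —, —, —, —, 909]

7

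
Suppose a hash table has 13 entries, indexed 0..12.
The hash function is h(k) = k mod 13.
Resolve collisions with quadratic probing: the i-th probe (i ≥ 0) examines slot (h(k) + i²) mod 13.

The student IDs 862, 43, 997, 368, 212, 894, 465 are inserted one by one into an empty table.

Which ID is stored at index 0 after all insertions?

862 hashes to 4; slot 4 is free -> place at 4.
43 hashes to 4; 4 taken -> place at 5.
997 hashes to 9; slot 9 is free -> place at 9.
368 hashes to 4; 4,5 taken -> place at 8.
212 hashes to 4; 4,5,8 taken -> place at 0.
894 hashes to 10; slot 10 is free -> place at 10.
465 hashes to 10; 10 taken -> place at 11.
Table: [212, ., ., ., 862, 43, ., ., 368, 997, 894, 465, .]

212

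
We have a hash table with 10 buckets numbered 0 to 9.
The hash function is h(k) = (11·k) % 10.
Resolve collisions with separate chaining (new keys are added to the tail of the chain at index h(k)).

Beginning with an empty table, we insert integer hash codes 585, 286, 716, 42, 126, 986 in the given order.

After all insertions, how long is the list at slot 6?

4

Insert 585: h=5, bucket 5 empty -> new chain.
Insert 286: h=6, bucket 6 empty -> new chain.
Insert 716: h=6, bucket 6 nonempty -> append to chain.
Insert 42: h=2, bucket 2 empty -> new chain.
Insert 126: h=6, bucket 6 nonempty -> append to chain.
Insert 986: h=6, bucket 6 nonempty -> append to chain.
Final buckets:
0: -
1: -
2: 42
3: -
4: -
5: 585
6: 286 -> 716 -> 126 -> 986
7: -
8: -
9: -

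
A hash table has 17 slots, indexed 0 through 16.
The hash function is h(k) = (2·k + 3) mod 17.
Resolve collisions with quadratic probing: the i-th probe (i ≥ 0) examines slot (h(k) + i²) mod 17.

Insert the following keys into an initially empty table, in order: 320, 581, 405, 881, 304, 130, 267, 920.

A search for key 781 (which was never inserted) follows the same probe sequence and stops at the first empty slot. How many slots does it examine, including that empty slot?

320 hashes to 14; slot 14 is free -> place at 14.
581 hashes to 9; slot 9 is free -> place at 9.
405 hashes to 14; 14 taken -> place at 15.
881 hashes to 14; 14,15 taken -> place at 1.
304 hashes to 16; slot 16 is free -> place at 16.
130 hashes to 8; slot 8 is free -> place at 8.
267 hashes to 10; slot 10 is free -> place at 10.
920 hashes to 7; slot 7 is free -> place at 7.
Table: [-, 881, -, -, -, -, -, 920, 130, 581, 267, -, -, -, 320, 405, 304]
Lookup 781: h=1, probe 1,2 → slot 2 empty, not found.

2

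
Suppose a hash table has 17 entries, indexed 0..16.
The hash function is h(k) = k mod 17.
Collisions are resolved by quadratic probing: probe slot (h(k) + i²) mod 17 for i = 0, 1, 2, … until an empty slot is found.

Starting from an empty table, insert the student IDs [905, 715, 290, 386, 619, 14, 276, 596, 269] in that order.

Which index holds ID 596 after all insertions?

Insert 905: h=4, slot 4 empty -> index 4.
Insert 715: h=1, slot 1 empty -> index 1.
Insert 290: h=1, slot 1 occupied -> index 2.
Insert 386: h=12, slot 12 empty -> index 12.
Insert 619: h=7, slot 7 empty -> index 7.
Insert 14: h=14, slot 14 empty -> index 14.
Insert 276: h=4, slot 4 occupied -> index 5.
Insert 596: h=1, slots 1,2,5 occupied -> index 10.
Insert 269: h=14, slot 14 occupied -> index 15.
Table: [-, 715, 290, -, 905, 276, -, 619, -, -, 596, -, 386, -, 14, 269, -]

10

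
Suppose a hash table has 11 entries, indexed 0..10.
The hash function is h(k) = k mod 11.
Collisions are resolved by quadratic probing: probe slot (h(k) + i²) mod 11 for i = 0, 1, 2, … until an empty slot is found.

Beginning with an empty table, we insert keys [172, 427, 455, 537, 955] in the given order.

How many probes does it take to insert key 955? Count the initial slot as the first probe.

Insert 172: h=7, slot 7 empty => index 7.
Insert 427: h=9, slot 9 empty => index 9.
Insert 455: h=4, slot 4 empty => index 4.
Insert 537: h=9, slot 9 occupied => index 10.
Insert 955: h=9, slots 9,10 occupied => index 2.
Table: [_, _, 955, _, 455, _, _, 172, _, 427, 537]

3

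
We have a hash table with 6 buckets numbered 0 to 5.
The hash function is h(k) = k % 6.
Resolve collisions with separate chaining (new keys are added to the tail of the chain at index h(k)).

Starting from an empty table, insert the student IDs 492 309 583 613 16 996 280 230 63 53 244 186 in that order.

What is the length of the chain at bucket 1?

2

492 -> bucket 0
309 -> bucket 3
583 -> bucket 1
613 -> bucket 1 (collision)
16 -> bucket 4
996 -> bucket 0 (collision)
280 -> bucket 4 (collision)
230 -> bucket 2
63 -> bucket 3 (collision)
53 -> bucket 5
244 -> bucket 4 (collision)
186 -> bucket 0 (collision)
Final buckets:
0: 492 -> 996 -> 186
1: 583 -> 613
2: 230
3: 309 -> 63
4: 16 -> 280 -> 244
5: 53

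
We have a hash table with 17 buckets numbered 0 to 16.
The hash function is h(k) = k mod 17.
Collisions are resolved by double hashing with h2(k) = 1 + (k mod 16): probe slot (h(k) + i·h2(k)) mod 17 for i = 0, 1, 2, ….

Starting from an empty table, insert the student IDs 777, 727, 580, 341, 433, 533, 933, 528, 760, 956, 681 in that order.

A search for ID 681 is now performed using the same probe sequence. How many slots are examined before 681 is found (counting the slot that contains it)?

Insert 777: h=12, slot 12 empty => index 12.
Insert 727: h=13, slot 13 empty => index 13.
Insert 580: h=2, slot 2 empty => index 2.
Insert 341: h=1, slot 1 empty => index 1.
Insert 433: h=8, slot 8 empty => index 8.
Insert 533: h=6, slot 6 empty => index 6.
Insert 933: h=15, slot 15 empty => index 15.
Insert 528: h=1, h2=1, slots 1,2 occupied => index 3.
Insert 760: h=12, h2=9, slot 12 occupied => index 4.
Insert 956: h=4, h2=13, slot 4 occupied => index 0.
Insert 681: h=1, h2=10, slot 1 occupied => index 11.
Table: [956, 341, 580, 528, 760, ., 533, ., 433, ., ., 681, 777, 727, ., 933, .]
Lookup 681: h=1, h2=10, probe 1,11 → found at 11.

2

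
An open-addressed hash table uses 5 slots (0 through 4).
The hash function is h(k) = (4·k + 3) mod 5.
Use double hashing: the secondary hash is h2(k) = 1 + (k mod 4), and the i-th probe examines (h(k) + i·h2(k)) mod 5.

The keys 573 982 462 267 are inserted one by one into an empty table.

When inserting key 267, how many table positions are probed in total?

4

Insert 573: h=0, slot 0 empty => index 0.
Insert 982: h=1, slot 1 empty => index 1.
Insert 462: h=1, h2=3, slot 1 occupied => index 4.
Insert 267: h=1, h2=4, slots 1,0,4 occupied => index 3.
Table: [573, 982, ., 267, 462]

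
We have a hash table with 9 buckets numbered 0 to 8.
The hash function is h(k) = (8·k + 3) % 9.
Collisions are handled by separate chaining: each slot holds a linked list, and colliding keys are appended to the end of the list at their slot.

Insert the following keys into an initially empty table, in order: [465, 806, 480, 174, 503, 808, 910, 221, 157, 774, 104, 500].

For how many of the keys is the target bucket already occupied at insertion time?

465 → bucket 6
806 → bucket 7
480 → bucket 0
174 → bucket 0 (collision)
503 → bucket 4
808 → bucket 5
910 → bucket 2
221 → bucket 7 (collision)
157 → bucket 8
774 → bucket 3
104 → bucket 7 (collision)
500 → bucket 7 (collision)
Final buckets:
0: 480 -> 174
1: -
2: 910
3: 774
4: 503
5: 808
6: 465
7: 806 -> 221 -> 104 -> 500
8: 157

4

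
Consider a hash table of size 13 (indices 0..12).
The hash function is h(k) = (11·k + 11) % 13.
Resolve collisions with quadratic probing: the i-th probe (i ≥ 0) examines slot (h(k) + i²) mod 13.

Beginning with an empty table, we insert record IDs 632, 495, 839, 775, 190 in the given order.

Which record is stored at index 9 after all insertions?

632 hashes to 8; slot 8 is free → place at 8.
495 hashes to 9; slot 9 is free → place at 9.
839 hashes to 10; slot 10 is free → place at 10.
775 hashes to 8; 8,9 taken → place at 12.
190 hashes to 8; 8,9,12 taken → place at 4.
Table: [-, -, -, -, 190, -, -, -, 632, 495, 839, -, 775]

495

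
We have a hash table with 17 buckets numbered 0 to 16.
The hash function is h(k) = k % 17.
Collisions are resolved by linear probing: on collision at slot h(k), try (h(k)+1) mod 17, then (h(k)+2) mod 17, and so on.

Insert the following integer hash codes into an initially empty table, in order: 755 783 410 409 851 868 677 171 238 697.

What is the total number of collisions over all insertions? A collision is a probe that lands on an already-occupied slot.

22

755: h=7 -> slot 7
783: h=1 -> slot 1
410: h=2 -> slot 2
409: h=1, probe 1,2,3 -> slot 3
851: h=1, probe 1,2,3,4 -> slot 4
868: h=1, probe 1,2,3,4,5 -> slot 5
677: h=14 -> slot 14
171: h=1, probe 1,2,3,4,5,6 -> slot 6
238: h=0 -> slot 0
697: h=0, probe 0,1,2,3,4,5,6,7,8 -> slot 8
Table: [238, 783, 410, 409, 851, 868, 171, 755, 697, ., ., ., ., ., 677, ., .]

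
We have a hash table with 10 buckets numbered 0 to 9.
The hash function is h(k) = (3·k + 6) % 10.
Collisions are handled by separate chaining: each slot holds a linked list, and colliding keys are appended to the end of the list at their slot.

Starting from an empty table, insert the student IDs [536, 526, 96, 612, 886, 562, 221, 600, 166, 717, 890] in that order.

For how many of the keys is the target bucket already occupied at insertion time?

Insert 536: h=4, bucket 4 empty → new chain.
Insert 526: h=4, bucket 4 nonempty → append to chain.
Insert 96: h=4, bucket 4 nonempty → append to chain.
Insert 612: h=2, bucket 2 empty → new chain.
Insert 886: h=4, bucket 4 nonempty → append to chain.
Insert 562: h=2, bucket 2 nonempty → append to chain.
Insert 221: h=9, bucket 9 empty → new chain.
Insert 600: h=6, bucket 6 empty → new chain.
Insert 166: h=4, bucket 4 nonempty → append to chain.
Insert 717: h=7, bucket 7 empty → new chain.
Insert 890: h=6, bucket 6 nonempty → append to chain.
Final buckets:
0: ∅
1: ∅
2: 612 -> 562
3: ∅
4: 536 -> 526 -> 96 -> 886 -> 166
5: ∅
6: 600 -> 890
7: 717
8: ∅
9: 221

6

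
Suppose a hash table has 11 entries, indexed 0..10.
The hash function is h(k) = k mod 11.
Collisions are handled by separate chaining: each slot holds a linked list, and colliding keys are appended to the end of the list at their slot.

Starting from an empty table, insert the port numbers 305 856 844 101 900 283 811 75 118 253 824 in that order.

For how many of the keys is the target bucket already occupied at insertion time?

Insert 305: h=8, bucket 8 empty -> new chain.
Insert 856: h=9, bucket 9 empty -> new chain.
Insert 844: h=8, bucket 8 nonempty -> append to chain.
Insert 101: h=2, bucket 2 empty -> new chain.
Insert 900: h=9, bucket 9 nonempty -> append to chain.
Insert 283: h=8, bucket 8 nonempty -> append to chain.
Insert 811: h=8, bucket 8 nonempty -> append to chain.
Insert 75: h=9, bucket 9 nonempty -> append to chain.
Insert 118: h=8, bucket 8 nonempty -> append to chain.
Insert 253: h=0, bucket 0 empty -> new chain.
Insert 824: h=10, bucket 10 empty -> new chain.
Final buckets:
0: 253
1: .
2: 101
3: .
4: .
5: .
6: .
7: .
8: 305 -> 844 -> 283 -> 811 -> 118
9: 856 -> 900 -> 75
10: 824

6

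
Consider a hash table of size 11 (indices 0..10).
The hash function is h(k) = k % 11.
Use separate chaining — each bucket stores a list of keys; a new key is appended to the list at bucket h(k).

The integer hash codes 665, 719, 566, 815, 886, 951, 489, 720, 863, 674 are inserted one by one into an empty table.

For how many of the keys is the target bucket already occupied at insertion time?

665 → bucket 5
719 → bucket 4
566 → bucket 5 (collision)
815 → bucket 1
886 → bucket 6
951 → bucket 5 (collision)
489 → bucket 5 (collision)
720 → bucket 5 (collision)
863 → bucket 5 (collision)
674 → bucket 3
Final buckets:
0: -
1: 815
2: -
3: 674
4: 719
5: 665 -> 566 -> 951 -> 489 -> 720 -> 863
6: 886
7: -
8: -
9: -
10: -

5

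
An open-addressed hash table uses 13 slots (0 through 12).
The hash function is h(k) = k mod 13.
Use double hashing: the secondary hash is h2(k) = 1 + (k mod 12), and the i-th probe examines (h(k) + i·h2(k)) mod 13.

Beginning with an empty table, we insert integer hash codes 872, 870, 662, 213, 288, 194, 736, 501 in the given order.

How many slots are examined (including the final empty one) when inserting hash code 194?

Insert 872: h=1, slot 1 empty => index 1.
Insert 870: h=12, slot 12 empty => index 12.
Insert 662: h=12, h2=3, slot 12 occupied => index 2.
Insert 213: h=5, slot 5 empty => index 5.
Insert 288: h=2, h2=1, slot 2 occupied => index 3.
Insert 194: h=12, h2=3, slots 12,2,5 occupied => index 8.
Insert 736: h=8, h2=5, slot 8 occupied => index 0.
Insert 501: h=7, slot 7 empty => index 7.
Table: [736, 872, 662, 288, _, 213, _, 501, 194, _, _, _, 870]

4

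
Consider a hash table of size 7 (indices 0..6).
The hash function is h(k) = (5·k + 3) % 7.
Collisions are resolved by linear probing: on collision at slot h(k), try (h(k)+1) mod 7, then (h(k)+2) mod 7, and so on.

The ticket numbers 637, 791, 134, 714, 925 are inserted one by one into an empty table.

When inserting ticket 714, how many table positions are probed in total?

637: h=3 -> slot 3
791: h=3, probe 3,4 -> slot 4
134: h=1 -> slot 1
714: h=3, probe 3,4,5 -> slot 5
925: h=1, probe 1,2 -> slot 2
Table: [_, 134, 925, 637, 791, 714, _]

3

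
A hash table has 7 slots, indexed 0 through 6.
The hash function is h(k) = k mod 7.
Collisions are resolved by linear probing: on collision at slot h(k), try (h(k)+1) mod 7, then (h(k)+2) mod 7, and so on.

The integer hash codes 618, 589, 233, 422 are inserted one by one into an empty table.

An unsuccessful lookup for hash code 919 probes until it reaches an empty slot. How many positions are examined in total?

4

618 hashes to 2; slot 2 is free → place at 2.
589 hashes to 1; slot 1 is free → place at 1.
233 hashes to 2; 2 taken → place at 3.
422 hashes to 2; 2,3 taken → place at 4.
Table: [_, 589, 618, 233, 422, _, _]
Lookup 919: h=2, probe 2,3,4,5 → slot 5 empty, not found.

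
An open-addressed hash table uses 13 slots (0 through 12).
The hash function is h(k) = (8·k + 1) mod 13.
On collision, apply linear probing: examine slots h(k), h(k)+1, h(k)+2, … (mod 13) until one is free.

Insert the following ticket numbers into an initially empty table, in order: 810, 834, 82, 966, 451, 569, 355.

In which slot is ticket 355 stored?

810 hashes to 7; slot 7 is free => place at 7.
834 hashes to 4; slot 4 is free => place at 4.
82 hashes to 7; 7 taken => place at 8.
966 hashes to 7; 7,8 taken => place at 9.
451 hashes to 8; 8,9 taken => place at 10.
569 hashes to 3; slot 3 is free => place at 3.
355 hashes to 7; 7,8,9,10 taken => place at 11.
Table: [_, _, _, 569, 834, _, _, 810, 82, 966, 451, 355, _]

11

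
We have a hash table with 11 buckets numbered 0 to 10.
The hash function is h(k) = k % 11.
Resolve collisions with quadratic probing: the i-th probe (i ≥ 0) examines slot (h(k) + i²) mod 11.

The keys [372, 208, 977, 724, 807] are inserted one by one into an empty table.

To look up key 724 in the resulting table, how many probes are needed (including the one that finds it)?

372 hashes to 9; slot 9 is free → place at 9.
208 hashes to 10; slot 10 is free → place at 10.
977 hashes to 9; 9,10 taken → place at 2.
724 hashes to 9; 9,10,2 taken → place at 7.
807 hashes to 4; slot 4 is free → place at 4.
Table: [-, -, 977, -, 807, -, -, 724, -, 372, 208]
Lookup 724: h=9, probe 9,10,2,7 → found at 7.

4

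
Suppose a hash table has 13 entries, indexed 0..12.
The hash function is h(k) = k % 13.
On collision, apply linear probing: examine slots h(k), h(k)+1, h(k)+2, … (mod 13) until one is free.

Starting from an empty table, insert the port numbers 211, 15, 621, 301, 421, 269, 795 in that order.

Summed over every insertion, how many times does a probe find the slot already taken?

6

211 hashes to 3; slot 3 is free -> place at 3.
15 hashes to 2; slot 2 is free -> place at 2.
621 hashes to 10; slot 10 is free -> place at 10.
301 hashes to 2; 2,3 taken -> place at 4.
421 hashes to 5; slot 5 is free -> place at 5.
269 hashes to 9; slot 9 is free -> place at 9.
795 hashes to 2; 2,3,4,5 taken -> place at 6.
Table: [., ., 15, 211, 301, 421, 795, ., ., 269, 621, ., .]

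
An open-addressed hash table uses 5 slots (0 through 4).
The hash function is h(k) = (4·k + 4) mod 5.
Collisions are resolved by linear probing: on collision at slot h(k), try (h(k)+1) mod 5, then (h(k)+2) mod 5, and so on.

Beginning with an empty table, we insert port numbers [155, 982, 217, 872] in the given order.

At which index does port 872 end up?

0

Insert 155: h=4, slot 4 empty -> index 4.
Insert 982: h=2, slot 2 empty -> index 2.
Insert 217: h=2, slot 2 occupied -> index 3.
Insert 872: h=2, slots 2,3,4 occupied -> index 0.
Table: [872, —, 982, 217, 155]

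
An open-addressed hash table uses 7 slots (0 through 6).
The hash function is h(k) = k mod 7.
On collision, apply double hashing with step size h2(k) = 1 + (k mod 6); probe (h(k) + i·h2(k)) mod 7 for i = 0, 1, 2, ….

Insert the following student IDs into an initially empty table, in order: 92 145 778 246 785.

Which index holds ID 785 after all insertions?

0

Insert 92: h=1, slot 1 empty → index 1.
Insert 145: h=5, slot 5 empty → index 5.
Insert 778: h=1, h2=5, slot 1 occupied → index 6.
Insert 246: h=1, h2=1, slot 1 occupied → index 2.
Insert 785: h=1, h2=6, slot 1 occupied → index 0.
Table: [785, 92, 246, ∅, ∅, 145, 778]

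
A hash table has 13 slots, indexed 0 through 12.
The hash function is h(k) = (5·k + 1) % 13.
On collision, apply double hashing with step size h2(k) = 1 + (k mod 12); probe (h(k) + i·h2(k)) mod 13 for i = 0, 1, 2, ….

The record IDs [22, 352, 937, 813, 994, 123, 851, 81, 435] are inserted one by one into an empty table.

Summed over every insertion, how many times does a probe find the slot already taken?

Insert 22: h=7, slot 7 empty -> index 7.
Insert 352: h=6, slot 6 empty -> index 6.
Insert 937: h=6, h2=2, slot 6 occupied -> index 8.
Insert 813: h=10, slot 10 empty -> index 10.
Insert 994: h=5, slot 5 empty -> index 5.
Insert 123: h=5, h2=4, slot 5 occupied -> index 9.
Insert 851: h=5, h2=12, slot 5 occupied -> index 4.
Insert 81: h=3, slot 3 empty -> index 3.
Insert 435: h=5, h2=4, slots 5,9 occupied -> index 0.
Table: [435, ∅, ∅, 81, 851, 994, 352, 22, 937, 123, 813, ∅, ∅]

5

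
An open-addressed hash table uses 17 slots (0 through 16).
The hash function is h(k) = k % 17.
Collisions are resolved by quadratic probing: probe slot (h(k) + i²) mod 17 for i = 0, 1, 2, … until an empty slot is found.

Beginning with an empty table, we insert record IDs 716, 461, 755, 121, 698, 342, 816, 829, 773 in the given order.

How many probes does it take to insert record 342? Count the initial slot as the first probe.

4

716: h=2 => slot 2
461: h=2, probe 2,3 => slot 3
755: h=7 => slot 7
121: h=2, probe 2,3,6 => slot 6
698: h=1 => slot 1
342: h=2, probe 2,3,6,11 => slot 11
816: h=0 => slot 0
829: h=13 => slot 13
773: h=8 => slot 8
Table: [816, 698, 716, 461, -, -, 121, 755, 773, -, -, 342, -, 829, -, -, -]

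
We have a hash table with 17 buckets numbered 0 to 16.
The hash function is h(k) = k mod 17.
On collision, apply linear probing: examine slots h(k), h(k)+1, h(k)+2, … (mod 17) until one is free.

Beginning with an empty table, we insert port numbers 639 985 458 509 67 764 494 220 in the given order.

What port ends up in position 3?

639 hashes to 10; slot 10 is free => place at 10.
985 hashes to 16; slot 16 is free => place at 16.
458 hashes to 16; 16 taken => place at 0.
509 hashes to 16; 16,0 taken => place at 1.
67 hashes to 16; 16,0,1 taken => place at 2.
764 hashes to 16; 16,0,1,2 taken => place at 3.
494 hashes to 1; 1,2,3 taken => place at 4.
220 hashes to 16; 16,0,1,2,3,4 taken => place at 5.
Table: [458, 509, 67, 764, 494, 220, ∅, ∅, ∅, ∅, 639, ∅, ∅, ∅, ∅, ∅, 985]

764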